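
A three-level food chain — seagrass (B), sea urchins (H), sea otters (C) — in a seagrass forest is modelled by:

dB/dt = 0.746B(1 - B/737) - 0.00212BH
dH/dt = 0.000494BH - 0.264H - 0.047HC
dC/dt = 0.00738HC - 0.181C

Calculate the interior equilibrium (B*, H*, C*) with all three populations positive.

B* ≈ 686, H* ≈ 24.5, C* ≈ 1.59

From dC/dt = 0: 0.00738H* = 0.181, so H* = 24.5.
From dB/dt = 0: 0.746(1 - B*/737) = 0.00212·24.5, giving B* = 737·(1 - 0.0697) = 686.
From dH/dt = 0: 0.000494·686 - 0.264 = 0.047C*, so C* = 0.0747/0.047 = 1.59.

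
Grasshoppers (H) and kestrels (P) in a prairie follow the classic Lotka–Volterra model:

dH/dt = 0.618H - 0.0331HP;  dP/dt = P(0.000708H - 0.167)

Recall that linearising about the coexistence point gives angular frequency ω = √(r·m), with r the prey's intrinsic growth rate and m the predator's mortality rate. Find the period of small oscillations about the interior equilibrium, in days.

Here r = 0.618 and m = 0.167, so r·m = 0.103.
ω = √0.103 = 0.321 per day, hence T = 2π/ω ≈ 19.6 days.

T ≈ 19.6 days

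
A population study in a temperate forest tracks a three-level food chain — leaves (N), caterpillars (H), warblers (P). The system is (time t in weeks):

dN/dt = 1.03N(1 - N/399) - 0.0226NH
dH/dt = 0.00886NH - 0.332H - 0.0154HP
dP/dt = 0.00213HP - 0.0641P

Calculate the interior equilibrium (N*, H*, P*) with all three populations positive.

N* ≈ 136, H* ≈ 30.1, P* ≈ 56.4

From dP/dt = 0: 0.00213H* = 0.0641, so H* = 30.1.
From dN/dt = 0: 1.03(1 - N*/399) = 0.0226·30.1, giving N* = 399·(1 - 0.66) = 136.
From dH/dt = 0: 0.00886·136 - 0.332 = 0.0154P*, so P* = 0.869/0.0154 = 56.4.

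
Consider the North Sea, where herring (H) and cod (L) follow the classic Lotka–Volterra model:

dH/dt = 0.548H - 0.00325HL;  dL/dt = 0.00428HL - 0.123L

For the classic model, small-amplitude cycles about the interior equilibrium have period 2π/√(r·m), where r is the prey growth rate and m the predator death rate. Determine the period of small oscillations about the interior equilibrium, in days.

T ≈ 24.2 days

Here r = 0.548 and m = 0.123, so r·m = 0.0674.
ω = √0.0674 = 0.26 per day, hence T = 2π/ω ≈ 24.2 days.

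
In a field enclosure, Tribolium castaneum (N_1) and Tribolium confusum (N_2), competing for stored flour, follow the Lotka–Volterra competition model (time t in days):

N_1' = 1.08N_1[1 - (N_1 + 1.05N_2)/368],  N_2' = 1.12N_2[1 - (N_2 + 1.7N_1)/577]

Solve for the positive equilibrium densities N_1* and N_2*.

Setting both brackets to zero gives the nullclines N_1 + 1.05N_2 = 368 and 1.7N_1 + N_2 = 577.
Substituting N_2 = 577 - 1.7N_1 into the first: N_1(1 - 1.05·1.7) = 368 - 1.05·577.
So N_1* = -238/-0.785 = 303, and then N_2* = 577 - 1.7·303 = 61.9.

N_1* ≈ 303, N_2* ≈ 61.9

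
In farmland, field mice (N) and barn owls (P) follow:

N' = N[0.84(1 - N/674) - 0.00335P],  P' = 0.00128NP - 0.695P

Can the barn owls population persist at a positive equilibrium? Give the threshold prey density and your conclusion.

The predator equation gives dP/dt > 0 only when N > 0.695/0.00128 = 543.
Without the predator, N → K = 674. Since 674 > 543, the predator can invade and persist.

Threshold N = 543; K > 543, so yes, the predator persists.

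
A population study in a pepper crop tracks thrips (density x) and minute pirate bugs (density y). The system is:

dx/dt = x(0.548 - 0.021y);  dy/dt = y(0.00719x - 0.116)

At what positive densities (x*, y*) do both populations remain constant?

Set dy/dt = 0 with y > 0: 0.00719x - 0.116 = 0, so x* = 0.116/0.00719 = 16.1.
Set dx/dt = 0 with x > 0: 0.548 - 0.021y = 0, so y* = 0.548/0.021 = 26.1.

x* ≈ 16.1, y* ≈ 26.1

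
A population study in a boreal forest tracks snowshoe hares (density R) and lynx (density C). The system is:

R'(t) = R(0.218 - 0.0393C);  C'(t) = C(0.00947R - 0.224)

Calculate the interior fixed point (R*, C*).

Set dC/dt = 0 with C > 0: 0.00947R - 0.224 = 0, so R* = 0.224/0.00947 = 23.7.
Set dR/dt = 0 with R > 0: 0.218 - 0.0393C = 0, so C* = 0.218/0.0393 = 5.55.

R* ≈ 23.7, C* ≈ 5.55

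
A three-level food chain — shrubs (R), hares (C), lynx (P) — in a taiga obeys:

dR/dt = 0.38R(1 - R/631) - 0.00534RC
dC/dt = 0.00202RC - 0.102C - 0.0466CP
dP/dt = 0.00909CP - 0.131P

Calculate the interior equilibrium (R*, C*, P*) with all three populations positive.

R* ≈ 503, C* ≈ 14.4, P* ≈ 19.6

From dP/dt = 0: 0.00909C* = 0.131, so C* = 14.4.
From dR/dt = 0: 0.38(1 - R*/631) = 0.00534·14.4, giving R* = 631·(1 - 0.203) = 503.
From dC/dt = 0: 0.00202·503 - 0.102 = 0.0466P*, so P* = 0.914/0.0466 = 19.6.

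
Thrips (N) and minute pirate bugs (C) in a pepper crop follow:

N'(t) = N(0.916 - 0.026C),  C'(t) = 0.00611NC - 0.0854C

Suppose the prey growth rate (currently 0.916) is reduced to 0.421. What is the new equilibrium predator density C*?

At the interior fixed point, setting dN/dt = 0 with N > 0 fixes C* = (prey growth rate)/(NC coefficient) — independent of the other coefficients.
With the change, C* = 0.421/0.026 = 16.2; it falls from 35.2.

C* ≈ 16.2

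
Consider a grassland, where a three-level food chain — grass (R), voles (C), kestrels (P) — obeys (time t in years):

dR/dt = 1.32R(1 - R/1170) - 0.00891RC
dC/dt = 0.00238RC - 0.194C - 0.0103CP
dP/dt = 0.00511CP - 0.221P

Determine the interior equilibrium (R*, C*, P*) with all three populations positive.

From dP/dt = 0: 0.00511C* = 0.221, so C* = 43.2.
From dR/dt = 0: 1.32(1 - R*/1170) = 0.00891·43.2, giving R* = 1170·(1 - 0.292) = 828.
From dC/dt = 0: 0.00238·828 - 0.194 = 0.0103P*, so P* = 1.78/0.0103 = 173.

R* ≈ 828, C* ≈ 43.2, P* ≈ 173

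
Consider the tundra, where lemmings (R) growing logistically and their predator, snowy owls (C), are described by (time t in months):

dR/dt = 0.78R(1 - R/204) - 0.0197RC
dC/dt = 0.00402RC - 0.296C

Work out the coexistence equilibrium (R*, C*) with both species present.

From dC/dt = 0 with C > 0: 0.00402R* = 0.296, so R* = 73.6.
Substitute into dR/dt = 0: 0.78(1 - 73.6/204) = 0.0197C*.
The bracket is 0.639, giving C* = 0.498/0.0197 = 25.3.

R* ≈ 73.6, C* ≈ 25.3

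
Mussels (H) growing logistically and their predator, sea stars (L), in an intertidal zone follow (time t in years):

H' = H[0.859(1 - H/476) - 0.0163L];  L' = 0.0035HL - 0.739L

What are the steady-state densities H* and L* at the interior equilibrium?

H* ≈ 211, L* ≈ 29.3

From dL/dt = 0 with L > 0: 0.0035H* = 0.739, so H* = 211.
Substitute into dH/dt = 0: 0.859(1 - 211/476) = 0.0163L*.
The bracket is 0.556, giving L* = 0.478/0.0163 = 29.3.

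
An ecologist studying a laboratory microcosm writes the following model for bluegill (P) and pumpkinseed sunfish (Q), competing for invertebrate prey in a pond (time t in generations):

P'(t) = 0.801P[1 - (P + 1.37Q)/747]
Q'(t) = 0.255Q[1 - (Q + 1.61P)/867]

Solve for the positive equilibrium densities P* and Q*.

P* ≈ 366, Q* ≈ 278

Setting both brackets to zero gives the nullclines P + 1.37Q = 747 and 1.61P + Q = 867.
Substituting Q = 867 - 1.61P into the first: P(1 - 1.37·1.61) = 747 - 1.37·867.
So P* = -441/-1.21 = 366, and then Q* = 867 - 1.61·366 = 278.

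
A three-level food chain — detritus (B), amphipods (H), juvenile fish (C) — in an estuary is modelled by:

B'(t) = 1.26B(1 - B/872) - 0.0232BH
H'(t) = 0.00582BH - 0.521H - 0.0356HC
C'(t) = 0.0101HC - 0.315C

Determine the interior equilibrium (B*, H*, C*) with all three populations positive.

B* ≈ 371, H* ≈ 31.2, C* ≈ 46.1

From dC/dt = 0: 0.0101H* = 0.315, so H* = 31.2.
From dB/dt = 0: 1.26(1 - B*/872) = 0.0232·31.2, giving B* = 872·(1 - 0.574) = 371.
From dH/dt = 0: 0.00582·371 - 0.521 = 0.0356C*, so C* = 1.64/0.0356 = 46.1.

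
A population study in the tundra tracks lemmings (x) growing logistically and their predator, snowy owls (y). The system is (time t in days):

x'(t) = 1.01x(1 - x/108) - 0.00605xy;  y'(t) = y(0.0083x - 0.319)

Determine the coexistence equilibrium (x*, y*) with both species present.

From dy/dt = 0 with y > 0: 0.0083x* = 0.319, so x* = 38.4.
Substitute into dx/dt = 0: 1.01(1 - 38.4/108) = 0.00605y*.
The bracket is 0.644, giving y* = 0.651/0.00605 = 108.

x* ≈ 38.4, y* ≈ 108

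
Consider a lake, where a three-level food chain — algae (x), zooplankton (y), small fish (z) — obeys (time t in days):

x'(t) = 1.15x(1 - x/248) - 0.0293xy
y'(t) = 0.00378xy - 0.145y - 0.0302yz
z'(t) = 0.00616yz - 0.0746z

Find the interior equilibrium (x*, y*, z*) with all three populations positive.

x* ≈ 171, y* ≈ 12.1, z* ≈ 16.7

From dz/dt = 0: 0.00616y* = 0.0746, so y* = 12.1.
From dx/dt = 0: 1.15(1 - x*/248) = 0.0293·12.1, giving x* = 248·(1 - 0.309) = 171.
From dy/dt = 0: 0.00378·171 - 0.145 = 0.0302z*, so z* = 0.503/0.0302 = 16.7.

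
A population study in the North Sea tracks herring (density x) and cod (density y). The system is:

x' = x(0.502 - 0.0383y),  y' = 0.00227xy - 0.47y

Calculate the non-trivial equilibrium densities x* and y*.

x* ≈ 207, y* ≈ 13.1

Set dy/dt = 0 with y > 0: 0.00227x - 0.47 = 0, so x* = 0.47/0.00227 = 207.
Set dx/dt = 0 with x > 0: 0.502 - 0.0383y = 0, so y* = 0.502/0.0383 = 13.1.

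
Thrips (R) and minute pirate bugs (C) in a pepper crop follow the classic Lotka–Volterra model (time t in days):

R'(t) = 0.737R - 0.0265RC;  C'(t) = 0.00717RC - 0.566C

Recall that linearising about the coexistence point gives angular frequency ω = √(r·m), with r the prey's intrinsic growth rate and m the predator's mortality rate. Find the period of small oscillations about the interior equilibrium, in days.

Here r = 0.737 and m = 0.566, so r·m = 0.417.
ω = √0.417 = 0.646 per day, hence T = 2π/ω ≈ 9.73 days.

T ≈ 9.73 days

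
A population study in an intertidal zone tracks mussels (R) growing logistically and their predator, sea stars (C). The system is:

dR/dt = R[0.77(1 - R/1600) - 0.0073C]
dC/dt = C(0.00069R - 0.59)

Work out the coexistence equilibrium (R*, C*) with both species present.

R* ≈ 855, C* ≈ 49.1

From dC/dt = 0 with C > 0: 0.00069R* = 0.59, so R* = 855.
Substitute into dR/dt = 0: 0.77(1 - 855/1600) = 0.0073C*.
The bracket is 0.466, giving C* = 0.358/0.0073 = 49.1.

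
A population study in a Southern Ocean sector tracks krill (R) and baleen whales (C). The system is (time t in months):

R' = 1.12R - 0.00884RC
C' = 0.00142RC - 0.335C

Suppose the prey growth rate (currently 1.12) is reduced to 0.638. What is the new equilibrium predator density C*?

C* ≈ 72.2

At the interior fixed point, setting dR/dt = 0 with R > 0 fixes C* = (prey growth rate)/(RC coefficient) — independent of the other coefficients.
With the change, C* = 0.638/0.00884 = 72.2; it falls from 127.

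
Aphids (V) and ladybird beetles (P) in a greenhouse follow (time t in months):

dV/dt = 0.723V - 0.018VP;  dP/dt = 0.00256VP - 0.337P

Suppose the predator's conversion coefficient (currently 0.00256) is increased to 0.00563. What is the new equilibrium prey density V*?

V* ≈ 59.9

At the interior fixed point, setting dP/dt = 0 with P > 0 fixes V* = (predator death rate)/(VP coefficient) — independent of the other coefficients.
With the change, V* = 0.337/0.00563 = 59.9; it falls from 132.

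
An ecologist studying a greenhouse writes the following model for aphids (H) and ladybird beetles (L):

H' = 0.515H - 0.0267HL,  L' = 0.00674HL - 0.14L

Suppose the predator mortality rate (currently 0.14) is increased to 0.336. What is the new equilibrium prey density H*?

H* ≈ 49.9

At the interior fixed point, setting dL/dt = 0 with L > 0 fixes H* = (predator death rate)/(HL coefficient) — independent of the other coefficients.
With the change, H* = 0.336/0.00674 = 49.9; it rises from 20.8.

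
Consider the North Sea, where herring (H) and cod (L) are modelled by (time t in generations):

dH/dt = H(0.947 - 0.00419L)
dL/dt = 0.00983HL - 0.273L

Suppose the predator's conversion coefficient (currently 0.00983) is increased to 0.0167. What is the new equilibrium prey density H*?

H* ≈ 16.3

At the interior fixed point, setting dL/dt = 0 with L > 0 fixes H* = (predator death rate)/(HL coefficient) — independent of the other coefficients.
With the change, H* = 0.273/0.0167 = 16.3; it falls from 27.8.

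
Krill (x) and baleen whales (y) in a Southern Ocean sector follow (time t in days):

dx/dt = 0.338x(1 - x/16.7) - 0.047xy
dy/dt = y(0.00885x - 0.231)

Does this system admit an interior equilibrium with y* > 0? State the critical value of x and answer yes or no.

The predator equation gives dy/dt > 0 only when x > 0.231/0.00885 = 26.1.
Without the predator, x → K = 16.7. Since 16.7 < 26.1, the predator cannot invade.

Threshold x = 26.1; K < 26.1, so no, the predator goes extinct.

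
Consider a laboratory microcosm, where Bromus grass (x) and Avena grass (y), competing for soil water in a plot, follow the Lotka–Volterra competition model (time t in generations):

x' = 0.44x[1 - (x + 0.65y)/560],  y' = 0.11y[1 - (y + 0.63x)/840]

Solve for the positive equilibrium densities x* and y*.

Setting both brackets to zero gives the nullclines x + 0.65y = 560 and 0.63x + y = 840.
Substituting y = 840 - 0.63x into the first: x(1 - 0.65·0.63) = 560 - 0.65·840.
So x* = 14/0.591 = 23.7, and then y* = 840 - 0.63·23.7 = 825.

x* ≈ 23.7, y* ≈ 825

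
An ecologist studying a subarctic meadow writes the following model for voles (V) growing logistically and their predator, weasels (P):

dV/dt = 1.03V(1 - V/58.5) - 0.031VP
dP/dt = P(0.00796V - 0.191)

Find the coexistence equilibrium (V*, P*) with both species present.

From dP/dt = 0 with P > 0: 0.00796V* = 0.191, so V* = 24.
Substitute into dV/dt = 0: 1.03(1 - 24/58.5) = 0.031P*.
The bracket is 0.59, giving P* = 0.608/0.031 = 19.6.

V* ≈ 24, P* ≈ 19.6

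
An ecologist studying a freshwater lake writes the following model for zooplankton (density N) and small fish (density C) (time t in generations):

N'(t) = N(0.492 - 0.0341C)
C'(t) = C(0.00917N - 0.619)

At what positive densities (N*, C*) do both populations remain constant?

Set dC/dt = 0 with C > 0: 0.00917N - 0.619 = 0, so N* = 0.619/0.00917 = 67.5.
Set dN/dt = 0 with N > 0: 0.492 - 0.0341C = 0, so C* = 0.492/0.0341 = 14.4.

N* ≈ 67.5, C* ≈ 14.4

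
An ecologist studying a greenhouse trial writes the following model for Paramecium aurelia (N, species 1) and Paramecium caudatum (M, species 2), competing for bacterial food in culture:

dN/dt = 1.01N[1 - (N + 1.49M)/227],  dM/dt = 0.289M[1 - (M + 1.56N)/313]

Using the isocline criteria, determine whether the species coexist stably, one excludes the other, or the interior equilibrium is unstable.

Compare the nullcline intercepts: K1/α12 = 227/1.49 = 152 < K2 = 313; K2/α21 = 313/1.56 = 201 < K1 = 227.
Since both are reversed, neither can invade when rare; the interior point is a saddle.

unstable coexistence (outcome depends on initial conditions)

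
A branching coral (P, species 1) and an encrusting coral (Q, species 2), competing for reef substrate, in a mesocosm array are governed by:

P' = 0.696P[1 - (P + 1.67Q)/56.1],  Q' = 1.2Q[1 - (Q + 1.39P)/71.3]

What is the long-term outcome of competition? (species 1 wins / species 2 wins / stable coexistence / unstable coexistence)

Compare the nullcline intercepts: K1/α12 = 56.1/1.67 = 33.6 < K2 = 71.3; K2/α21 = 71.3/1.39 = 51.3 < K1 = 56.1.
Since both are reversed, neither can invade when rare; the interior point is a saddle.

unstable coexistence (outcome depends on initial conditions)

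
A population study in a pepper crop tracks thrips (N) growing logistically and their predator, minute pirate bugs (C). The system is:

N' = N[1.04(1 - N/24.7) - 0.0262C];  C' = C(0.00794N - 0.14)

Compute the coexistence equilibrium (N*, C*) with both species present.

N* ≈ 17.6, C* ≈ 11.4

From dC/dt = 0 with C > 0: 0.00794N* = 0.14, so N* = 17.6.
Substitute into dN/dt = 0: 1.04(1 - 17.6/24.7) = 0.0262C*.
The bracket is 0.286, giving C* = 0.298/0.0262 = 11.4.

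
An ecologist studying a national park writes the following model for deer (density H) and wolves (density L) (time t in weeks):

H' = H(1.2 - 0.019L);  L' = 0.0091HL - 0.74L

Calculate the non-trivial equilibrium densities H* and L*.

Set dL/dt = 0 with L > 0: 0.0091H - 0.74 = 0, so H* = 0.74/0.0091 = 81.3.
Set dH/dt = 0 with H > 0: 1.2 - 0.019L = 0, so L* = 1.2/0.019 = 63.2.

H* ≈ 81.3, L* ≈ 63.2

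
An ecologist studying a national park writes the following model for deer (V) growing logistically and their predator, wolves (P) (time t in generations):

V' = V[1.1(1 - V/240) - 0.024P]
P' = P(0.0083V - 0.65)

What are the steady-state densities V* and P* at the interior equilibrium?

From dP/dt = 0 with P > 0: 0.0083V* = 0.65, so V* = 78.3.
Substitute into dV/dt = 0: 1.1(1 - 78.3/240) = 0.024P*.
The bracket is 0.674, giving P* = 0.741/0.024 = 30.9.

V* ≈ 78.3, P* ≈ 30.9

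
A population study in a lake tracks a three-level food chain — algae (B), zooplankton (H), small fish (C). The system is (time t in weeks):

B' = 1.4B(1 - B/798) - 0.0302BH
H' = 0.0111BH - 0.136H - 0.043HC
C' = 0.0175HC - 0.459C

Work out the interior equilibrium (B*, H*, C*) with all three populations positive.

From dC/dt = 0: 0.0175H* = 0.459, so H* = 26.2.
From dB/dt = 0: 1.4(1 - B*/798) = 0.0302·26.2, giving B* = 798·(1 - 0.566) = 347.
From dH/dt = 0: 0.0111·347 - 0.136 = 0.043C*, so C* = 3.71/0.043 = 86.3.

B* ≈ 347, H* ≈ 26.2, C* ≈ 86.3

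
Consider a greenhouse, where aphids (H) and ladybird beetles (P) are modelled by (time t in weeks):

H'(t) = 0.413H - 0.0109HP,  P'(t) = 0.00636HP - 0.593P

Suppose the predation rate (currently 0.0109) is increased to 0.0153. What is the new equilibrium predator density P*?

At the interior fixed point, setting dH/dt = 0 with H > 0 fixes P* = (prey growth rate)/(HP coefficient) — independent of the other coefficients.
With the change, P* = 0.413/0.0153 = 27; it falls from 37.9.

P* ≈ 27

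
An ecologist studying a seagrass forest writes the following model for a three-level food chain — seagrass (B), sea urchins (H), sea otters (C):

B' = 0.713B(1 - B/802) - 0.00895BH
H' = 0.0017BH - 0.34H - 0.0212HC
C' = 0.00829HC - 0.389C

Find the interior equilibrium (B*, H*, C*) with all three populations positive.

B* ≈ 330, H* ≈ 46.9, C* ≈ 10.4

From dC/dt = 0: 0.00829H* = 0.389, so H* = 46.9.
From dB/dt = 0: 0.713(1 - B*/802) = 0.00895·46.9, giving B* = 802·(1 - 0.589) = 330.
From dH/dt = 0: 0.0017·330 - 0.34 = 0.0212C*, so C* = 0.22/0.0212 = 10.4.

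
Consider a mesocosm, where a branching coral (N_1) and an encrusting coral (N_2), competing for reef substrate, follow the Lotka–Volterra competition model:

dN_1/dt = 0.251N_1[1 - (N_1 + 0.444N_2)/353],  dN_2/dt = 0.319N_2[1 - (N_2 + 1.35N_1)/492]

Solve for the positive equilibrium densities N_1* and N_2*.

Setting both brackets to zero gives the nullclines N_1 + 0.444N_2 = 353 and 1.35N_1 + N_2 = 492.
Substituting N_2 = 492 - 1.35N_1 into the first: N_1(1 - 0.444·1.35) = 353 - 0.444·492.
So N_1* = 135/0.401 = 336, and then N_2* = 492 - 1.35·336 = 38.6.

N_1* ≈ 336, N_2* ≈ 38.6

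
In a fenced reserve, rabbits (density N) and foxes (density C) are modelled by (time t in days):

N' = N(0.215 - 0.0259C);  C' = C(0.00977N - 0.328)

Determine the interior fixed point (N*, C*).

Set dC/dt = 0 with C > 0: 0.00977N - 0.328 = 0, so N* = 0.328/0.00977 = 33.6.
Set dN/dt = 0 with N > 0: 0.215 - 0.0259C = 0, so C* = 0.215/0.0259 = 8.3.

N* ≈ 33.6, C* ≈ 8.3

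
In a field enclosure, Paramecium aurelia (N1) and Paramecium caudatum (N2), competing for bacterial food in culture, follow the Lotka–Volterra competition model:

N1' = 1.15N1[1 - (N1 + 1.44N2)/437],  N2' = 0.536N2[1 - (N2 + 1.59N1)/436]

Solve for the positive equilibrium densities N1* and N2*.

Setting both brackets to zero gives the nullclines N1 + 1.44N2 = 437 and 1.59N1 + N2 = 436.
Substituting N2 = 436 - 1.59N1 into the first: N1(1 - 1.44·1.59) = 437 - 1.44·436.
So N1* = -191/-1.29 = 148, and then N2* = 436 - 1.59·148 = 201.

N1* ≈ 148, N2* ≈ 201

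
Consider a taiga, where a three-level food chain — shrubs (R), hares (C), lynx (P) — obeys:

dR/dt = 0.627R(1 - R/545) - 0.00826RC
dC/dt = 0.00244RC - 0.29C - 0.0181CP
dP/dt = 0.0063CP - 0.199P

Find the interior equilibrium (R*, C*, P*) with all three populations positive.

From dP/dt = 0: 0.0063C* = 0.199, so C* = 31.6.
From dR/dt = 0: 0.627(1 - R*/545) = 0.00826·31.6, giving R* = 545·(1 - 0.416) = 318.
From dC/dt = 0: 0.00244·318 - 0.29 = 0.0181P*, so P* = 0.486/0.0181 = 26.9.

R* ≈ 318, C* ≈ 31.6, P* ≈ 26.9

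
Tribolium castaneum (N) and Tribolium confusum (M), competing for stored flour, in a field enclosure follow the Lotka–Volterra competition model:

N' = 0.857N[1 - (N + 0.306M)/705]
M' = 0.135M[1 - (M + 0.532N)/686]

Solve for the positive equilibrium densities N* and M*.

N* ≈ 591, M* ≈ 371

Setting both brackets to zero gives the nullclines N + 0.306M = 705 and 0.532N + M = 686.
Substituting M = 686 - 0.532N into the first: N(1 - 0.306·0.532) = 705 - 0.306·686.
So N* = 495/0.837 = 591, and then M* = 686 - 0.532·591 = 371.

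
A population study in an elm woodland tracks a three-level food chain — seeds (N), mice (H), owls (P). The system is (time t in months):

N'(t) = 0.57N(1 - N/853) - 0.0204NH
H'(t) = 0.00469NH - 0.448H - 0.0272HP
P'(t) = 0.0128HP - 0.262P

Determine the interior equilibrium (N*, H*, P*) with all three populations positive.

N* ≈ 228, H* ≈ 20.5, P* ≈ 22.9

From dP/dt = 0: 0.0128H* = 0.262, so H* = 20.5.
From dN/dt = 0: 0.57(1 - N*/853) = 0.0204·20.5, giving N* = 853·(1 - 0.733) = 228.
From dH/dt = 0: 0.00469·228 - 0.448 = 0.0272P*, so P* = 0.622/0.0272 = 22.9.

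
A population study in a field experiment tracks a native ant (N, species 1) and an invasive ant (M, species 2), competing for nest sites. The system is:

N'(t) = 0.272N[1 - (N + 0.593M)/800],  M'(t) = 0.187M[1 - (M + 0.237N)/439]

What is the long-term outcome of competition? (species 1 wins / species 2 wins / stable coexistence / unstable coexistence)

Compare the nullcline intercepts: K1/α12 = 800/0.593 = 1350 > K2 = 439; K2/α21 = 439/0.237 = 1850 > K1 = 800.
Since both inequalities hold, each species can invade when rare, so the interior equilibrium is stable.

stable coexistence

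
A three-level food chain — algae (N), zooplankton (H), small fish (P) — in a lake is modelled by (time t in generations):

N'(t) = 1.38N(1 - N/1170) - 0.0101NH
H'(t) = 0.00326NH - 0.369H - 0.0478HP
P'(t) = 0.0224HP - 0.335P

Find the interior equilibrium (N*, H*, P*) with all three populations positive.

N* ≈ 1040, H* ≈ 15, P* ≈ 63.3

From dP/dt = 0: 0.0224H* = 0.335, so H* = 15.
From dN/dt = 0: 1.38(1 - N*/1170) = 0.0101·15, giving N* = 1170·(1 - 0.109) = 1040.
From dH/dt = 0: 0.00326·1040 - 0.369 = 0.0478P*, so P* = 3.03/0.0478 = 63.3.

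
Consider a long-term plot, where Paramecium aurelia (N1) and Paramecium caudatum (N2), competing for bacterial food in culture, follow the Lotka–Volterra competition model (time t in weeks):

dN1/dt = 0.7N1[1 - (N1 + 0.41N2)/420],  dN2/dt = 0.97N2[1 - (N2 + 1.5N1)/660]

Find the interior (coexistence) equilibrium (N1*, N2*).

Setting both brackets to zero gives the nullclines N1 + 0.41N2 = 420 and 1.5N1 + N2 = 660.
Substituting N2 = 660 - 1.5N1 into the first: N1(1 - 0.41·1.5) = 420 - 0.41·660.
So N1* = 149/0.385 = 388, and then N2* = 660 - 1.5·388 = 77.9.

N1* ≈ 388, N2* ≈ 77.9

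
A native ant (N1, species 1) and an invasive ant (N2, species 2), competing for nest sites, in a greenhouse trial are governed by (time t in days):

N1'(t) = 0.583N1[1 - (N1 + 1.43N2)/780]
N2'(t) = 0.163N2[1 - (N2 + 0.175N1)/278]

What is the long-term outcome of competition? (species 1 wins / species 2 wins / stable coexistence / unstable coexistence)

Compare the nullcline intercepts: K1/α12 = 780/1.43 = 545 > K2 = 278; K2/α21 = 278/0.175 = 1590 > K1 = 780.
Since both inequalities hold, each species can invade when rare, so the interior equilibrium is stable.

stable coexistence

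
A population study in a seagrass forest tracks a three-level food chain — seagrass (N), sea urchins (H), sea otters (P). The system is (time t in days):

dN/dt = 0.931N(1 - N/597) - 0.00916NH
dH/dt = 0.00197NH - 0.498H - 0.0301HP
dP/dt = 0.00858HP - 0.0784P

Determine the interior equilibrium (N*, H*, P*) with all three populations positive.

N* ≈ 543, H* ≈ 9.14, P* ≈ 19

From dP/dt = 0: 0.00858H* = 0.0784, so H* = 9.14.
From dN/dt = 0: 0.931(1 - N*/597) = 0.00916·9.14, giving N* = 597·(1 - 0.0899) = 543.
From dH/dt = 0: 0.00197·543 - 0.498 = 0.0301P*, so P* = 0.572/0.0301 = 19.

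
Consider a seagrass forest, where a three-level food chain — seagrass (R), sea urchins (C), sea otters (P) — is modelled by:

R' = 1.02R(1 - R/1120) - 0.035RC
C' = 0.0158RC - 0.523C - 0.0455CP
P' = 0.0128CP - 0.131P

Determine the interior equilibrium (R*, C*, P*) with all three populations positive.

R* ≈ 727, C* ≈ 10.2, P* ≈ 241

From dP/dt = 0: 0.0128C* = 0.131, so C* = 10.2.
From dR/dt = 0: 1.02(1 - R*/1120) = 0.035·10.2, giving R* = 1120·(1 - 0.351) = 727.
From dC/dt = 0: 0.0158·727 - 0.523 = 0.0455P*, so P* = 11/0.0455 = 241.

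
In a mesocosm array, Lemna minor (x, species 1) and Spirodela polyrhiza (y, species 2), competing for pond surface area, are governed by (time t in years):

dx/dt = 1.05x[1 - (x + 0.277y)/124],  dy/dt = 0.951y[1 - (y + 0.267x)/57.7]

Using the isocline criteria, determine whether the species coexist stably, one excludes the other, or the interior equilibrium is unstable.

Compare the nullcline intercepts: K1/α12 = 124/0.277 = 448 > K2 = 57.7; K2/α21 = 57.7/0.267 = 216 > K1 = 124.
Since both inequalities hold, each species can invade when rare, so the interior equilibrium is stable.

stable coexistence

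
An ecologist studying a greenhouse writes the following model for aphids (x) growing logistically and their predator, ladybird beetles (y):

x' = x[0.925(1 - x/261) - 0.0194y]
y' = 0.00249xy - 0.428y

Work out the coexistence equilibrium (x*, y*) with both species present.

From dy/dt = 0 with y > 0: 0.00249x* = 0.428, so x* = 172.
Substitute into dx/dt = 0: 0.925(1 - 172/261) = 0.0194y*.
The bracket is 0.341, giving y* = 0.316/0.0194 = 16.3.

x* ≈ 172, y* ≈ 16.3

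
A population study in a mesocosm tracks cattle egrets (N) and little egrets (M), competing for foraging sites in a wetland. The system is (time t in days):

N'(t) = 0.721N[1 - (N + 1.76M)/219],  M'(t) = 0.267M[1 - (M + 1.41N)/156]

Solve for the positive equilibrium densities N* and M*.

Setting both brackets to zero gives the nullclines N + 1.76M = 219 and 1.41N + M = 156.
Substituting M = 156 - 1.41N into the first: N(1 - 1.76·1.41) = 219 - 1.76·156.
So N* = -55.6/-1.48 = 37.5, and then M* = 156 - 1.41·37.5 = 103.

N* ≈ 37.5, M* ≈ 103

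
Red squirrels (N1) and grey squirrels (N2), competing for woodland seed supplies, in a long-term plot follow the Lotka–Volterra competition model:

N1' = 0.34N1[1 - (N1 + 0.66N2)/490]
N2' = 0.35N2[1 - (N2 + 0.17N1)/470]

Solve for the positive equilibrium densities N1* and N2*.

N1* ≈ 203, N2* ≈ 436

Setting both brackets to zero gives the nullclines N1 + 0.66N2 = 490 and 0.17N1 + N2 = 470.
Substituting N2 = 470 - 0.17N1 into the first: N1(1 - 0.66·0.17) = 490 - 0.66·470.
So N1* = 180/0.888 = 203, and then N2* = 470 - 0.17·203 = 436.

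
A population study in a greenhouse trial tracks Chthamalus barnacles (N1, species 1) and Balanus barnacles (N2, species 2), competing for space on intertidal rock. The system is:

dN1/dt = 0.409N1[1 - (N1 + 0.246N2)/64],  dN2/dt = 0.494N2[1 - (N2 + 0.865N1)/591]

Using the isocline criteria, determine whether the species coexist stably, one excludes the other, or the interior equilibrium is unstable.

Compare the nullcline intercepts: K1/α12 = 64/0.246 = 260 < K2 = 591; K2/α21 = 591/0.865 = 683 > K1 = 64.
Since the inequalities point opposite ways, species 2 can invade but species 1 cannot.

species 2 excludes species 1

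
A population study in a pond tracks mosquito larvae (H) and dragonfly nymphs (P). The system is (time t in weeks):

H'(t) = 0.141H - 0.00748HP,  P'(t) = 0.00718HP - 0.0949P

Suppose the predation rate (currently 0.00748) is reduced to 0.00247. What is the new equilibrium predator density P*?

At the interior fixed point, setting dH/dt = 0 with H > 0 fixes P* = (prey growth rate)/(HP coefficient) — independent of the other coefficients.
With the change, P* = 0.141/0.00247 = 57.1; it rises from 18.9.

P* ≈ 57.1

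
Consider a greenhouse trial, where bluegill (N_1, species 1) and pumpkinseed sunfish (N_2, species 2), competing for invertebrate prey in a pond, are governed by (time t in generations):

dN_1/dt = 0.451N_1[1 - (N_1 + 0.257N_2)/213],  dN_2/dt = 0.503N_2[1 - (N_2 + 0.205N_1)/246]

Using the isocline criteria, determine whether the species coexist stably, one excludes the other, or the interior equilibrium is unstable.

Compare the nullcline intercepts: K1/α12 = 213/0.257 = 829 > K2 = 246; K2/α21 = 246/0.205 = 1200 > K1 = 213.
Since both inequalities hold, each species can invade when rare, so the interior equilibrium is stable.

stable coexistence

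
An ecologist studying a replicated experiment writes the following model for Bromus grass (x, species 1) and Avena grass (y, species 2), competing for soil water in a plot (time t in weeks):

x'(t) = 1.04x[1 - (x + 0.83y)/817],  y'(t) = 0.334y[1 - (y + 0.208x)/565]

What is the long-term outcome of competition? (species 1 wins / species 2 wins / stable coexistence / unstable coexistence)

Compare the nullcline intercepts: K1/α12 = 817/0.83 = 984 > K2 = 565; K2/α21 = 565/0.208 = 2720 > K1 = 817.
Since both inequalities hold, each species can invade when rare, so the interior equilibrium is stable.

stable coexistence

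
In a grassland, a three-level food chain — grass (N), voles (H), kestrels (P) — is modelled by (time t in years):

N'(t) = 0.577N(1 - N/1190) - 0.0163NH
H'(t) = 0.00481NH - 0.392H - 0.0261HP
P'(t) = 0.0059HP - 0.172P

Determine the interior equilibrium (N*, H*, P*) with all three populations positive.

N* ≈ 210, H* ≈ 29.2, P* ≈ 23.7

From dP/dt = 0: 0.0059H* = 0.172, so H* = 29.2.
From dN/dt = 0: 0.577(1 - N*/1190) = 0.0163·29.2, giving N* = 1190·(1 - 0.824) = 210.
From dH/dt = 0: 0.00481·210 - 0.392 = 0.0261P*, so P* = 0.618/0.0261 = 23.7.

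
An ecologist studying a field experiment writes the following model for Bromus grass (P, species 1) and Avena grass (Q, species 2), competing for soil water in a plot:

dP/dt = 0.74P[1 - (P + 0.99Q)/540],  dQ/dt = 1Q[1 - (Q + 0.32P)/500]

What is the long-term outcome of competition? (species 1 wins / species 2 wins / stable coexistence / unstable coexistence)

Compare the nullcline intercepts: K1/α12 = 540/0.99 = 545 > K2 = 500; K2/α21 = 500/0.32 = 1560 > K1 = 540.
Since both inequalities hold, each species can invade when rare, so the interior equilibrium is stable.

stable coexistence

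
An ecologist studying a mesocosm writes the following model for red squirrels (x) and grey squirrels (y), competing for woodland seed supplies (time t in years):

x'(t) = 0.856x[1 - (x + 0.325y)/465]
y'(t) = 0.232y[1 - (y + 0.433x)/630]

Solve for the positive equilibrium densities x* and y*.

Setting both brackets to zero gives the nullclines x + 0.325y = 465 and 0.433x + y = 630.
Substituting y = 630 - 0.433x into the first: x(1 - 0.325·0.433) = 465 - 0.325·630.
So x* = 260/0.859 = 303, and then y* = 630 - 0.433·303 = 499.

x* ≈ 303, y* ≈ 499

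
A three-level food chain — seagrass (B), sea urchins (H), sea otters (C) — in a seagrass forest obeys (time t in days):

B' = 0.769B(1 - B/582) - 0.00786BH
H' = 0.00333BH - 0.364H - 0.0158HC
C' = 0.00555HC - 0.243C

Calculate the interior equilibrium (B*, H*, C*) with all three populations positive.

From dC/dt = 0: 0.00555H* = 0.243, so H* = 43.8.
From dB/dt = 0: 0.769(1 - B*/582) = 0.00786·43.8, giving B* = 582·(1 - 0.448) = 322.
From dH/dt = 0: 0.00333·322 - 0.364 = 0.0158C*, so C* = 0.707/0.0158 = 44.7.

B* ≈ 322, H* ≈ 43.8, C* ≈ 44.7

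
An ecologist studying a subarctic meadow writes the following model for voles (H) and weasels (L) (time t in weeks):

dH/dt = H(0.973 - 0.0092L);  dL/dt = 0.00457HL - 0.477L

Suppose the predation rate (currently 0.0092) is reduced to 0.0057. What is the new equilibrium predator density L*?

At the interior fixed point, setting dH/dt = 0 with H > 0 fixes L* = (prey growth rate)/(HL coefficient) — independent of the other coefficients.
With the change, L* = 0.973/0.0057 = 171; it rises from 106.

L* ≈ 171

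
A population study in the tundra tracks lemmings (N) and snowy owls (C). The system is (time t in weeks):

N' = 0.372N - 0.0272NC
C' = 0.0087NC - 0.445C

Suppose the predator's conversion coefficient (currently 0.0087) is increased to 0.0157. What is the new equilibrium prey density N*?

At the interior fixed point, setting dC/dt = 0 with C > 0 fixes N* = (predator death rate)/(NC coefficient) — independent of the other coefficients.
With the change, N* = 0.445/0.0157 = 28.3; it falls from 51.1.

N* ≈ 28.3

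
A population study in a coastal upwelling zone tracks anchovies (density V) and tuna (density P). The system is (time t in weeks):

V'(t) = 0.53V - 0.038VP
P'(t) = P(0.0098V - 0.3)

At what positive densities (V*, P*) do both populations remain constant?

Set dP/dt = 0 with P > 0: 0.0098V - 0.3 = 0, so V* = 0.3/0.0098 = 30.6.
Set dV/dt = 0 with V > 0: 0.53 - 0.038P = 0, so P* = 0.53/0.038 = 13.9.

V* ≈ 30.6, P* ≈ 13.9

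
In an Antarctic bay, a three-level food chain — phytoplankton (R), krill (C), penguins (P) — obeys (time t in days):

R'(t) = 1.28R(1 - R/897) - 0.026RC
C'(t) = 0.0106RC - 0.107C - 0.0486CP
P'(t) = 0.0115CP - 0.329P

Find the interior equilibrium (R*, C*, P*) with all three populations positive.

R* ≈ 376, C* ≈ 28.6, P* ≈ 79.8

From dP/dt = 0: 0.0115C* = 0.329, so C* = 28.6.
From dR/dt = 0: 1.28(1 - R*/897) = 0.026·28.6, giving R* = 897·(1 - 0.581) = 376.
From dC/dt = 0: 0.0106·376 - 0.107 = 0.0486P*, so P* = 3.88/0.0486 = 79.8.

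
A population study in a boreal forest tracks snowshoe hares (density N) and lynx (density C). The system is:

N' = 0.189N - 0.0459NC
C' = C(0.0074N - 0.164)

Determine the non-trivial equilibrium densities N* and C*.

N* ≈ 22.2, C* ≈ 4.12

Set dC/dt = 0 with C > 0: 0.0074N - 0.164 = 0, so N* = 0.164/0.0074 = 22.2.
Set dN/dt = 0 with N > 0: 0.189 - 0.0459C = 0, so C* = 0.189/0.0459 = 4.12.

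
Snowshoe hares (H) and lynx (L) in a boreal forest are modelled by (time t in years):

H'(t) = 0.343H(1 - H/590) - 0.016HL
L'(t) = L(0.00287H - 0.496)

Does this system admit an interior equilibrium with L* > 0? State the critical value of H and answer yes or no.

The predator equation gives dL/dt > 0 only when H > 0.496/0.00287 = 173.
Without the predator, H → K = 590. Since 590 > 173, the predator can invade and persist.

Threshold H = 173; K > 173, so yes, the predator persists.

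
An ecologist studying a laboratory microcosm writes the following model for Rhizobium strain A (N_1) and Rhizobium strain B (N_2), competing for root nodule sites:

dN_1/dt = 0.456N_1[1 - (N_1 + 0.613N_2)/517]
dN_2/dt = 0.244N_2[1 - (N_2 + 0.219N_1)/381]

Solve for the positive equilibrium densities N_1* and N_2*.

N_1* ≈ 327, N_2* ≈ 309

Setting both brackets to zero gives the nullclines N_1 + 0.613N_2 = 517 and 0.219N_1 + N_2 = 381.
Substituting N_2 = 381 - 0.219N_1 into the first: N_1(1 - 0.613·0.219) = 517 - 0.613·381.
So N_1* = 283/0.866 = 327, and then N_2* = 381 - 0.219·327 = 309.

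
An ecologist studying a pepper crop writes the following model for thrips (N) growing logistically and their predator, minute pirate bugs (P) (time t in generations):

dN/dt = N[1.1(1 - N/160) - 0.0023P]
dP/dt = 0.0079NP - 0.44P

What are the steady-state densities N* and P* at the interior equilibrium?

N* ≈ 55.7, P* ≈ 312

From dP/dt = 0 with P > 0: 0.0079N* = 0.44, so N* = 55.7.
Substitute into dN/dt = 0: 1.1(1 - 55.7/160) = 0.0023P*.
The bracket is 0.652, giving P* = 0.717/0.0023 = 312.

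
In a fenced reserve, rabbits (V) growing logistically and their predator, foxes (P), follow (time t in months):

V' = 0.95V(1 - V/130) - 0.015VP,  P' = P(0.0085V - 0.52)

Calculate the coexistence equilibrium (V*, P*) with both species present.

From dP/dt = 0 with P > 0: 0.0085V* = 0.52, so V* = 61.2.
Substitute into dV/dt = 0: 0.95(1 - 61.2/130) = 0.015P*.
The bracket is 0.529, giving P* = 0.503/0.015 = 33.5.

V* ≈ 61.2, P* ≈ 33.5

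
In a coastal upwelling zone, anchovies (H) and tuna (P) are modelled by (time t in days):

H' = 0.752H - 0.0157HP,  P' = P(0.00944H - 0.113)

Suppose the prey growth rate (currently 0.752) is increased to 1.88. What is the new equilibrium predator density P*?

At the interior fixed point, setting dH/dt = 0 with H > 0 fixes P* = (prey growth rate)/(HP coefficient) — independent of the other coefficients.
With the change, P* = 1.88/0.0157 = 120; it rises from 47.9.

P* ≈ 120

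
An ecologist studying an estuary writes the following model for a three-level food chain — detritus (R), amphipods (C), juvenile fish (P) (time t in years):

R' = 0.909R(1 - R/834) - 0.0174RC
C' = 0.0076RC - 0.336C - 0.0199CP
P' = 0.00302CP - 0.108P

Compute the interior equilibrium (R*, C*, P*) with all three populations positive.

From dP/dt = 0: 0.00302C* = 0.108, so C* = 35.8.
From dR/dt = 0: 0.909(1 - R*/834) = 0.0174·35.8, giving R* = 834·(1 - 0.685) = 263.
From dC/dt = 0: 0.0076·263 - 0.336 = 0.0199P*, so P* = 1.66/0.0199 = 83.6.

R* ≈ 263, C* ≈ 35.8, P* ≈ 83.6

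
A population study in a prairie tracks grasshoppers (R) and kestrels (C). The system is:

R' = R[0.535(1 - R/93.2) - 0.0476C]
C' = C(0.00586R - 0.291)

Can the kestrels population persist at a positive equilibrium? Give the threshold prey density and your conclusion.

Threshold R = 49.7; K > 49.7, so yes, the predator persists.

The predator equation gives dC/dt > 0 only when R > 0.291/0.00586 = 49.7.
Without the predator, R → K = 93.2. Since 93.2 > 49.7, the predator can invade and persist.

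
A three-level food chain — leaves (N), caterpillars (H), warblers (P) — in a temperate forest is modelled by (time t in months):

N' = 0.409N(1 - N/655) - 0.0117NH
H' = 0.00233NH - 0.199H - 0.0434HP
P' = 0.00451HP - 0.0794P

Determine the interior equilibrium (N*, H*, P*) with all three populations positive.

N* ≈ 325, H* ≈ 17.6, P* ≈ 12.9

From dP/dt = 0: 0.00451H* = 0.0794, so H* = 17.6.
From dN/dt = 0: 0.409(1 - N*/655) = 0.0117·17.6, giving N* = 655·(1 - 0.504) = 325.
From dH/dt = 0: 0.00233·325 - 0.199 = 0.0434P*, so P* = 0.559/0.0434 = 12.9.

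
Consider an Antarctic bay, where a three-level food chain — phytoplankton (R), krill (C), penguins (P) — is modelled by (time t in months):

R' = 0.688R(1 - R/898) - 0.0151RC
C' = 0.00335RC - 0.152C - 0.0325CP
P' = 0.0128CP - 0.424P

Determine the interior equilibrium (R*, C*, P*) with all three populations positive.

From dP/dt = 0: 0.0128C* = 0.424, so C* = 33.1.
From dR/dt = 0: 0.688(1 - R*/898) = 0.0151·33.1, giving R* = 898·(1 - 0.727) = 245.
From dC/dt = 0: 0.00335·245 - 0.152 = 0.0325P*, so P* = 0.669/0.0325 = 20.6.

R* ≈ 245, C* ≈ 33.1, P* ≈ 20.6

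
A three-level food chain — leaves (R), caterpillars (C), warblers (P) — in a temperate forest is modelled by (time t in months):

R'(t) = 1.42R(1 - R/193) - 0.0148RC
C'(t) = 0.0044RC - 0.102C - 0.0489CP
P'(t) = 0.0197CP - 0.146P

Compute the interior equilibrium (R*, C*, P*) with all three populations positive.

From dP/dt = 0: 0.0197C* = 0.146, so C* = 7.41.
From dR/dt = 0: 1.42(1 - R*/193) = 0.0148·7.41, giving R* = 193·(1 - 0.0772) = 178.
From dC/dt = 0: 0.0044·178 - 0.102 = 0.0489P*, so P* = 0.682/0.0489 = 13.9.

R* ≈ 178, C* ≈ 7.41, P* ≈ 13.9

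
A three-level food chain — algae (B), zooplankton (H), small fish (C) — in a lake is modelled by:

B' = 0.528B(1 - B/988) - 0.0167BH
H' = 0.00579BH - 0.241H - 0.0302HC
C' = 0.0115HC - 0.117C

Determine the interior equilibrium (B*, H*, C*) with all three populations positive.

From dC/dt = 0: 0.0115H* = 0.117, so H* = 10.2.
From dB/dt = 0: 0.528(1 - B*/988) = 0.0167·10.2, giving B* = 988·(1 - 0.322) = 670.
From dH/dt = 0: 0.00579·670 - 0.241 = 0.0302C*, so C* = 3.64/0.0302 = 120.

B* ≈ 670, H* ≈ 10.2, C* ≈ 120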